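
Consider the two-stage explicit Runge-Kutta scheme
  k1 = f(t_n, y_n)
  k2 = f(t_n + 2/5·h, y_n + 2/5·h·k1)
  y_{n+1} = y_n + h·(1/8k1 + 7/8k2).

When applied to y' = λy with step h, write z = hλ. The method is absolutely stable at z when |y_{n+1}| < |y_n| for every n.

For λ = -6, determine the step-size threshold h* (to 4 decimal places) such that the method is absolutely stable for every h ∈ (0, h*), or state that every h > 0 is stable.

(-2.8571,0); λ=-6 ⇒ h* = (20/7)/6 = 0.4762.

Set f=λy, z=hλ:
  k1=λy_n ⇒ h·k1=z·y_n;  k2=λ(1+2/5z)y_n ⇒ h·k2=z(1+2/5z)y_n
  y_{n+1}/y_n = 1 + 1/8z + 7/8z(1+2/5z) = 1 + z + 7/20z²
  R(z) = 1 + z + 7/20z².

Solve |R(x)|<1 on ℝ⁻.
x=-1.27: |R|=0.2945
R=1: x+7/20x²=0 ⇒ x=−20/7=-2.8571; min R=1−1/(4·7/20)=0.2857>−1
Confirm numerically:
  x=-2.599: |R|=0.76518 <1
  x=-2.109: |R|=0.44776 <1
  x=-2.076: |R|=0.43242 <1
  x=-1.184: |R|=0.30665 <1
  x=-3.277: |R|=1.48156 >1
  x=-2.992: |R|=1.14122 >1
Interval (-2.8571, 0).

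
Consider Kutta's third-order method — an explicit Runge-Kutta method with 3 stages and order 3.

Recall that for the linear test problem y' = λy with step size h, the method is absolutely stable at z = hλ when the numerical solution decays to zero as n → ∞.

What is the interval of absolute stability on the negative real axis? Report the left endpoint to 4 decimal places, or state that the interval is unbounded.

Test eqn y'=λy, z=hλ:
  order 3, 3-stage ⇒ R(z)=1+z+z^2/2+z^3/6
  (e.g. R(-0.31)=0.73308, |R|=0.73308)

Solve |R(x)|<1 on ℝ⁻.
x=-0.31: |R|=0.7331
|R(-2.9)|=1.7598 |R(-1.71)|=0.0813 |R(-1.35)|=0.1512
Bisect:
  x_lo=-3.2517 |R|=2.6951  x_hi=-0.2681 |R|=0.7646
  mid=-1.75986 |R|=0.11972 →hi
  mid=-2.50576 |R|=0.98855 →hi
  mid=-2.87870 |R|=1.71117 →lo
  mid=-2.69223 |R|=1.32044 →lo
  mid=-2.59899 |R|=1.14754 →lo
  mid=-2.55238 |R|=1.06636 →lo
  mid=-2.52907 |R|=1.02704 →lo
  ...
  [-2.51286,-2.51268] ⇒ x*=-2.5127
So |R|<1 on (-2.5127, 0).

(-2.5127, 0).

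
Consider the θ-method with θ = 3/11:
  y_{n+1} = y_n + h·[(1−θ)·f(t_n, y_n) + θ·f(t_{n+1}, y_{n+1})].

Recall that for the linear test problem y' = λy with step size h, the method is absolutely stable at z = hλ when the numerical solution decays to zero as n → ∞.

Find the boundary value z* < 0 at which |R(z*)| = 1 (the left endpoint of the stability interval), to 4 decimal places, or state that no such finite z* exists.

z* = -4.4000.

Test eqn y'=λy, z=hλ:
  y_{n+1} = y_n + z·[8/11·y_n + 3/11·y_{n+1}] ⇒ (1 − 3/11z)y_{n+1} = (1 + 8/11z)y_n
  ⇒ R(z) = (1 + 8/11z)/(1 − 3/11z).

Find x<0 with |R(x)|<1.
x=-1.48: |R|=0.0544
R=−1: 1+8/11x = −1+3/11x ⇒ -5/11x=2 ⇒ x=2/(-5/11)=-4.4000
Confirm numerically:
  x=-3.283: |R|=0.73212 <1
  x=-3.161: |R|=0.69755 <1
  x=-2.139: |R|=0.35092 <1
  x=-4.998: |R|=1.11503 >1
  x=-4.564: |R|=1.03321 >1
Interval (-4.4000, 0).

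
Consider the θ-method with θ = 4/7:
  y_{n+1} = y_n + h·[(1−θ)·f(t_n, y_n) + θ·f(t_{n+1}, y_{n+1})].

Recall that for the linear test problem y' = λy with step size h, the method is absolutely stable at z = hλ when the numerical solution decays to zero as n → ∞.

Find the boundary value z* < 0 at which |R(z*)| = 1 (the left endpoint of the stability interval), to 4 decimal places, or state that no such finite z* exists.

interval (−∞, 0).

On y'=λy, z=hλ:
  y_{n+1} = y_n + z·[3/7·y_n + 4/7·y_{n+1}] ⇒ (1 − 4/7z)y_{n+1} = (1 + 3/7z)y_n
  Hence R(z) = (1 + 3/7z)/(1 − 4/7z).

Need |R(x)|<1, x<0.
x=-0.74: |R|=0.4799
x=-2: |R|=0.0667
x=-10: |R|=0.4894
x=-100: |R|=0.7199
θ=4/7≥1/2 ⇒ |1+3/7x|<|1−4/7x| ∀x<0 ⇒ interval (−∞,0).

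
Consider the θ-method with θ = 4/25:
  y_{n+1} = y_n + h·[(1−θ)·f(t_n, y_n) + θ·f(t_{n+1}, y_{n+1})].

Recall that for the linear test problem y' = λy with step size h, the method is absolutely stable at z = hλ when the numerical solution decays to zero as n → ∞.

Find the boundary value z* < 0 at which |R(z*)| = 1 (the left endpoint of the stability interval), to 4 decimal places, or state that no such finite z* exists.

On y'=λy, z=hλ:
  y_{n+1} = y_n + z·[21/25·y_n + 4/25·y_{n+1}] ⇒ (1 − 4/25z)y_{n+1} = (1 + 21/25z)y_n
  ⇒ R(z) = (1 + 21/25z)/(1 − 4/25z).

Boundary: |R(x)|=1, x<0.
x=-1.57: |R|=0.2548
R=−1: 1+21/25x = −1+4/25x ⇒ -17/25x=2 ⇒ x=2/(-17/25)=-2.9412
Confirm numerically:
  x=-2.128: |R|=0.58749 <1
  x=-2.009: |R|=0.52031 <1
  x=-1.973: |R|=0.49960 <1
  x=-1.515: |R|=0.21941 <1
  x=-3.152: |R|=1.09530 >1
  x=-3.106: |R|=1.07487 >1
Stable set (-2.9412, 0).

z* = -2.9412.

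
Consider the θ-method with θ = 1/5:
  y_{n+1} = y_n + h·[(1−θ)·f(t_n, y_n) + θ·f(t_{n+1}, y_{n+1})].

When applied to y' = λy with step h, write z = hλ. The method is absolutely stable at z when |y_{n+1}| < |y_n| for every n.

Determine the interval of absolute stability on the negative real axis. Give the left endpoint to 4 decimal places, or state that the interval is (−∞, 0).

z∈(-3.3333,0).

On y'=λy, z=hλ:
  y_{n+1} = y_n + z·[4/5·y_n + 1/5·y_{n+1}] ⇒ (1 − 1/5z)y_{n+1} = (1 + 4/5z)y_n
  R(z) = (1 + 4/5z)/(1 − 1/5z).

Boundary: |R(x)|=1, x<0.
x=-1.67: |R|=0.2519
R=−1: 1+4/5x = −1+1/5x ⇒ -3/5x=2 ⇒ x=2/(-3/5)=-3.3333
Confirm numerically:
  x=-2.340: |R|=0.59401 <1
  x=-1.747: |R|=0.29465 <1
  x=-1.643: |R|=0.23664 <1
  x=-3.928: |R|=1.19982 >1
  x=-3.919: |R|=1.19700 >1
  x=-3.761: |R|=1.14644 >1
So |R|<1 on (-3.3333, 0).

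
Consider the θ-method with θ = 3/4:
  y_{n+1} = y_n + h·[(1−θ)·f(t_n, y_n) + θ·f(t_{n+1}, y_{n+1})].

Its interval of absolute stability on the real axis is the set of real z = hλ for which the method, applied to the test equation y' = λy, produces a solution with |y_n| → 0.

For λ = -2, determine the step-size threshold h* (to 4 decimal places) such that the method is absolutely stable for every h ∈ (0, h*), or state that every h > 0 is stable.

interval (−∞, 0). Any h>0 works for λ=-2.

With y'=λy (z=hλ):
  y_{n+1} = y_n + z·[1/4·y_n + 3/4·y_{n+1}] ⇒ (1 − 3/4z)y_{n+1} = (1 + 1/4z)y_n
  R(z) = (1 + 1/4z)/(1 − 3/4z).

Solve |R(x)|<1 on ℝ⁻.
x=-1.72: |R|=0.2489
x=-2: |R|=0.2000
x=-10: |R|=0.1765
x=-100: |R|=0.3158
θ=3/4≥1/2 ⇒ |1+1/4x|<|1−3/4x| ∀x<0 ⇒ stable on all of ℝ⁻.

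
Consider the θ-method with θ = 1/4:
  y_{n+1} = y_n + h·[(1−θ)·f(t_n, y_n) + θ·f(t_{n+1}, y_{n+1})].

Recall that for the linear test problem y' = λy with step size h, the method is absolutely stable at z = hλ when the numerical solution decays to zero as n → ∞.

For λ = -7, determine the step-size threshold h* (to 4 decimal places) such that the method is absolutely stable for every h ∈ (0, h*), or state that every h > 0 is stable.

Test eqn y'=λy, z=hλ:
  y_{n+1} = y_n + z·[3/4·y_n + 1/4·y_{n+1}] ⇒ (1 − 1/4z)y_{n+1} = (1 + 3/4z)y_n
  ⇒ R(z) = (1 + 3/4z)/(1 − 1/4z).

Find x<0 with |R(x)|<1.
x=-0.68: |R|=0.4188
R=−1: 1+3/4x = −1+1/4x ⇒ -1/2x=2 ⇒ x=2/(-1/2)=-4.0000
Confirm numerically:
  x=-3.620: |R|=0.90026 <1
  x=-3.369: |R|=0.82874 <1
  x=-2.773: |R|=0.63768 <1
  x=-2.648: |R|=0.59326 <1
  x=-4.357: |R|=1.08544 >1
  x=-4.313: |R|=1.07530 >1
  x=-4.145: |R|=1.03560 >1
Stable set (-4.0000, 0).

(-4.0000,0); λ=-7 ⇒ h* = (4)/7 = 0.5714.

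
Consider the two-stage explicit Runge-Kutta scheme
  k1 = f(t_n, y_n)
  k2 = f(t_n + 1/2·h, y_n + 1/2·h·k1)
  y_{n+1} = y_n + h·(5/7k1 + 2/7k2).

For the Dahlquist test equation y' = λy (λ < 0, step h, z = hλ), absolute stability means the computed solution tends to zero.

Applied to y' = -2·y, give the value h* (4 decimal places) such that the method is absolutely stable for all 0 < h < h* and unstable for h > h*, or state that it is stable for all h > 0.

Set f=λy, z=hλ:
  k1=λy_n ⇒ h·k1=z·y_n;  k2=λ(1+1/2z)y_n ⇒ h·k2=z(1+1/2z)y_n
  y_{n+1}/y_n = 1 + 5/7z + 2/7z(1+1/2z) = 1 + z + 1/7z²
  ⇒ R(z) = 1 + z + 1/7z².

Solve |R(x)|<1 on ℝ⁻.
x=-1.28: |R|=0.0459
R=1: x+1/7x²=0 ⇒ x=−7=-7.0000; min R=1−1/(4·1/7)=-0.7500>−1
Confirm numerically:
  x=-4.883: |R|=0.47676 <1
  x=-4.232: |R|=0.67345 <1
  x=-4.006: |R|=0.71342 <1
  x=-3.315: |R|=0.74511 <1
  x=-7.525: |R|=1.56437 >1
  x=-7.510: |R|=1.54716 >1
  x=-7.275: |R|=1.28580 >1
Interval (-7.0000, 0).

(-7.0000,0); λ=-2 ⇒ h* = (7)/2 = 3.5000.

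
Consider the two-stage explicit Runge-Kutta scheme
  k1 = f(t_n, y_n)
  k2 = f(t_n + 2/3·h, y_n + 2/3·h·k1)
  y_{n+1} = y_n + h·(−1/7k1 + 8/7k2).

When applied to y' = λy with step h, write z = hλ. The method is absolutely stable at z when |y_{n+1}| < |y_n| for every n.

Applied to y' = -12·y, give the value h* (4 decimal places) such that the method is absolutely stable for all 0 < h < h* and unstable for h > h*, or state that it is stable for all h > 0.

Test eqn y'=λy, z=hλ:
  k1=λy_n ⇒ h·k1=z·y_n;  k2=λ(1+2/3z)y_n ⇒ h·k2=z(1+2/3z)y_n
  y_{n+1}/y_n = 1 − 1/7z + 8/7z(1+2/3z) = 1 + z + 16/21z²
  Hence R(z) = 1 + z + 16/21z².

Boundary: |R(x)|=1, x<0.
x=-0.78: |R|=0.6835
R=1: x+16/21x²=0 ⇒ x=−21/16=-1.3125; min R=1−1/(4·16/21)=0.6719>−1
Confirm numerically:
  x=-1.033: |R|=0.78002 <1
  x=-1.010: |R|=0.76722 <1
  x=-0.862: |R|=0.70413 <1
  x=-0.589: |R|=0.67532 <1
  x=-1.504: |R|=1.21944 >1
  x=-1.461: |R|=1.16530 >1
Interval (-1.3125, 0).

(-1.3125,0); λ=-12 ⇒ h* = (21/16)/12 = 0.1094.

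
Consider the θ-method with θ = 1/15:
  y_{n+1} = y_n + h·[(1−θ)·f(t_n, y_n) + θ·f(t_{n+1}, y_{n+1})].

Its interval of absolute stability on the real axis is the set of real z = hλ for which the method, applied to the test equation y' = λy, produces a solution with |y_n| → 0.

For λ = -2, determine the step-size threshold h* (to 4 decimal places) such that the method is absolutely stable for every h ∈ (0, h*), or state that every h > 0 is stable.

Test eqn y'=λy, z=hλ:
  y_{n+1} = y_n + z·[14/15·y_n + 1/15·y_{n+1}] ⇒ (1 − 1/15z)y_{n+1} = (1 + 14/15z)y_n
  Hence R(z) = (1 + 14/15z)/(1 − 1/15z).

Solve |R(x)|<1 on ℝ⁻.
x=-0.66: |R|=0.3678
R=−1: 1+14/15x = −1+1/15x ⇒ -13/15x=2 ⇒ x=2/(-13/15)=-2.3077
Confirm numerically:
  x=-1.987: |R|=0.75458 <1
  x=-1.377: |R|=0.26122 <1
  x=-1.091: |R|=0.01703 <1
  x=-1.064: |R|=0.00647 <1
  x=-2.790: |R|=1.35245 >1
  x=-2.559: |R|=1.18606 >1
  x=-2.544: |R|=1.17510 >1
Stable set (-2.3077, 0).

(-2.3077,0); λ=-2 ⇒ h* = (30/13)/2 = 1.1538.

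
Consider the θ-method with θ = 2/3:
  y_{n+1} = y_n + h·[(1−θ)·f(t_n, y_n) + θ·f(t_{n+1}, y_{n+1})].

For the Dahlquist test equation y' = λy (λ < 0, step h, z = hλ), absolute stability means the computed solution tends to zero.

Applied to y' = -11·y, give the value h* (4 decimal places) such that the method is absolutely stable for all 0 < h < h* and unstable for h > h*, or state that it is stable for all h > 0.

unbounded; (−∞, 0). Any h>0 works for λ=-11.

On y'=λy, z=hλ:
  y_{n+1} = y_n + z·[1/3·y_n + 2/3·y_{n+1}] ⇒ (1 − 2/3z)y_{n+1} = (1 + 1/3z)y_n
  Hence R(z) = (1 + 1/3z)/(1 − 2/3z).

Need |R(x)|<1, x<0.
x=-1.41: |R|=0.2732
x=-2: |R|=0.1429
x=-10: |R|=0.3043
x=-100: |R|=0.4778
θ=2/3≥1/2 ⇒ |1+1/3x|<|1−2/3x| ∀x<0 ⇒ unbounded interval.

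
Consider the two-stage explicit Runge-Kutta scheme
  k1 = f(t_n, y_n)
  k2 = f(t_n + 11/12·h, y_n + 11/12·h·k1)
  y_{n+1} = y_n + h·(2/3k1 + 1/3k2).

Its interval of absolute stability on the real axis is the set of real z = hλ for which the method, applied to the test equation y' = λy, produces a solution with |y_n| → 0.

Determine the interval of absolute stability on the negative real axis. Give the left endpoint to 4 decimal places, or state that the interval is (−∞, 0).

z∈(-3.2727,0).

With y'=λy (z=hλ):
  k1=λy_n ⇒ h·k1=z·y_n;  k2=λ(1+11/12z)y_n ⇒ h·k2=z(1+11/12z)y_n
  y_{n+1}/y_n = 1 + 2/3z + 1/3z(1+11/12z) = 1 + z + 11/36z²
  ⇒ R(z) = 1 + z + 11/36z².

Need |R(x)|<1, x<0.
x=-1.46: |R|=0.1913
R=1: x+11/36x²=0 ⇒ x=−36/11=-3.2727; min R=1−1/(4·11/36)=0.1818>−1
Confirm numerically:
  x=-1.672: |R|=0.18221 <1
  x=-1.614: |R|=0.18197 <1
  x=-1.371: |R|=0.20333 <1
  x=-3.708: |R|=1.49316 >1
  x=-3.650: |R|=1.42076 >1
Stable set (-3.2727, 0).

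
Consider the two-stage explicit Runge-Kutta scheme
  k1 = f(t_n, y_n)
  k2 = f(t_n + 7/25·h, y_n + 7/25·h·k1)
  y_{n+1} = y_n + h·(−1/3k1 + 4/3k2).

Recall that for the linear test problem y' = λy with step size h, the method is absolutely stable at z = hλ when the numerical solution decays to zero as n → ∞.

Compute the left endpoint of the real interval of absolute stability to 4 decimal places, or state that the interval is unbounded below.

z* = -2.6786.

Test eqn y'=λy, z=hλ:
  k1=λy_n ⇒ h·k1=z·y_n;  k2=λ(1+7/25z)y_n ⇒ h·k2=z(1+7/25z)y_n
  y_{n+1}/y_n = 1 − 1/3z + 4/3z(1+7/25z) = 1 + z + 28/75z²
  R(z) = 1 + z + 28/75z².

Find x<0 with |R(x)|<1.
x=-0.42: |R|=0.6459
R=1: x+28/75x²=0 ⇒ x=−75/28=-2.6786; min R=1−1/(4·28/75)=0.3304>−1
Confirm numerically:
  x=-2.610: |R|=0.93318 <1
  x=-2.299: |R|=0.67422 <1
  x=-1.548: |R|=0.34662 <1
  x=-1.277: |R|=0.33181 <1
  x=-3.008: |R|=1.36994 >1
  x=-2.846: |R|=1.17789 >1
  x=-2.786: |R|=1.11174 >1
Interval (-2.6786, 0).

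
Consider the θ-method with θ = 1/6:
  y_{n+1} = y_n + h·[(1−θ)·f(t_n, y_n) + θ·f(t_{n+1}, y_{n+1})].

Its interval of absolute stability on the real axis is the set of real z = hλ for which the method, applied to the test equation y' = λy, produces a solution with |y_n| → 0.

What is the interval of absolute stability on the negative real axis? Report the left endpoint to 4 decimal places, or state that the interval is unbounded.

z∈(-3.0000,0).

With y'=λy (z=hλ):
  y_{n+1} = y_n + z·[5/6·y_n + 1/6·y_{n+1}] ⇒ (1 − 1/6z)y_{n+1} = (1 + 5/6z)y_n
  ⇒ R(z) = (1 + 5/6z)/(1 − 1/6z).

Solve |R(x)|<1 on ℝ⁻.
x=-0.67: |R|=0.3973
R=−1: 1+5/6x = −1+1/6x ⇒ -2/3x=2 ⇒ x=2/(-2/3)=-3.0000
Confirm numerically:
  x=-1.670: |R|=0.30639 <1
  x=-1.655: |R|=0.29719 <1
  x=-1.534: |R|=0.22166 <1
  x=-3.568: |R|=1.23746 >1
  x=-3.134: |R|=1.05868 >1
Stable set (-3.0000, 0).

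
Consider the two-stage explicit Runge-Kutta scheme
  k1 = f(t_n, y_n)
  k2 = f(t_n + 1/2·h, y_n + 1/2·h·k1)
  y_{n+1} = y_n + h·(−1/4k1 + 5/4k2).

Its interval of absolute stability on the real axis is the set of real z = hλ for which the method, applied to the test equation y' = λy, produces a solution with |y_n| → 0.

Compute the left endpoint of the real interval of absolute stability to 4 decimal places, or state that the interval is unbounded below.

On y'=λy, z=hλ:
  k1=λy_n ⇒ h·k1=z·y_n;  k2=λ(1+1/2z)y_n ⇒ h·k2=z(1+1/2z)y_n
  y_{n+1}/y_n = 1 − 1/4z + 5/4z(1+1/2z) = 1 + z + 5/8z²
  Hence R(z) = 1 + z + 5/8z².

Find x<0 with |R(x)|<1.
x=-1.47: |R|=0.8806
R=1: x+5/8x²=0 ⇒ x=−8/5=-1.6000; min R=1−1/(4·5/8)=0.6000>−1
Confirm numerically:
  x=-1.455: |R|=0.86814 <1
  x=-1.156: |R|=0.67921 <1
  x=-0.795: |R|=0.60002 <1
  x=-0.699: |R|=0.60638 <1
  x=-2.175: |R|=1.78164 >1
  x=-1.999: |R|=1.49850 >1
Stable set (-1.6000, 0).

left endpoint -1.6000.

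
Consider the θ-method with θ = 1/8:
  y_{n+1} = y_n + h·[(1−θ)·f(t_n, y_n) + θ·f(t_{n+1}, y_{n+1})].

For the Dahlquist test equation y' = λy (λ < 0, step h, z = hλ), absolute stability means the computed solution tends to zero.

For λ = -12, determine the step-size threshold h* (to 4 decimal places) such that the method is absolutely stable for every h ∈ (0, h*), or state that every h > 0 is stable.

(-2.6667,0); λ=-12 ⇒ h* = (8/3)/12 = 0.2222.

With y'=λy (z=hλ):
  y_{n+1} = y_n + z·[7/8·y_n + 1/8·y_{n+1}] ⇒ (1 − 1/8z)y_{n+1} = (1 + 7/8z)y_n
  Hence R(z) = (1 + 7/8z)/(1 − 1/8z).

Need |R(x)|<1, x<0.
x=-0.96: |R|=0.1429
R=−1: 1+7/8x = −1+1/8x ⇒ -3/4x=2 ⇒ x=2/(-3/4)=-2.6667
Confirm numerically:
  x=-2.217: |R|=0.73593 <1
  x=-2.109: |R|=0.66901 <1
  x=-1.800: |R|=0.46939 <1
  x=-1.797: |R|=0.46739 <1
  x=-3.242: |R|=1.30706 >1
  x=-3.063: |R|=1.21495 >1
  x=-2.787: |R|=1.06693 >1
So |R|<1 on (-2.6667, 0).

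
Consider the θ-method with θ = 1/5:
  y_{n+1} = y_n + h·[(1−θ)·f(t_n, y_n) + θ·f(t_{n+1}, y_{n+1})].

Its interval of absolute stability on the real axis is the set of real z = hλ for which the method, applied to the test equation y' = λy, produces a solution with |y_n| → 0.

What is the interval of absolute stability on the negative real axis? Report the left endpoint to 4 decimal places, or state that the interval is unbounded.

Test eqn y'=λy, z=hλ:
  y_{n+1} = y_n + z·[4/5·y_n + 1/5·y_{n+1}] ⇒ (1 − 1/5z)y_{n+1} = (1 + 4/5z)y_n
  so R(z) = (1 + 4/5z)/(1 − 1/5z).

Boundary: |R(x)|=1, x<0.
x=-1.44: |R|=0.1180
R=−1: 1+4/5x = −1+1/5x ⇒ -3/5x=2 ⇒ x=2/(-3/5)=-3.3333
Confirm numerically:
  x=-3.263: |R|=0.97446 <1
  x=-3.179: |R|=0.94339 <1
  x=-2.714: |R|=0.75914 <1
  x=-2.104: |R|=0.48086 <1
  x=-3.902: |R|=1.19164 >1
  x=-3.823: |R|=1.16650 >1
  x=-3.486: |R|=1.05397 >1
So |R|<1 on (-3.3333, 0).

(-3.3333, 0).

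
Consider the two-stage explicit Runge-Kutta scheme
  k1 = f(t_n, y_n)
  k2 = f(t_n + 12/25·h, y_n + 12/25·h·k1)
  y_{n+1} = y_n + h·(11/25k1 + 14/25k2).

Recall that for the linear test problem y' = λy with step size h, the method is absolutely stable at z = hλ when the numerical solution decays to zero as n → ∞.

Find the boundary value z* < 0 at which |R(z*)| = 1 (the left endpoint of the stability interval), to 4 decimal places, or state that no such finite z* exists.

z* = -3.7202.

Set f=λy, z=hλ:
  k1=λy_n ⇒ h·k1=z·y_n;  k2=λ(1+12/25z)y_n ⇒ h·k2=z(1+12/25z)y_n
  y_{n+1}/y_n = 1 + 11/25z + 14/25z(1+12/25z) = 1 + z + 168/625z²
  ⇒ R(z) = 1 + z + 168/625z².

Boundary: |R(x)|=1, x<0.
x=-1.41: |R|=0.1244
R=1: x+168/625x²=0 ⇒ x=−625/168=-3.7202; min R=1−1/(4·168/625)=0.0699>−1
Confirm numerically:
  x=-3.484: |R|=0.77876 <1
  x=-2.467: |R|=0.16894 <1
  x=-1.958: |R|=0.07252 <1
  x=-3.976: |R|=1.27335 >1
  x=-3.958: |R|=1.25296 >1
  x=-3.917: |R|=1.20717 >1
Interval (-3.7202, 0).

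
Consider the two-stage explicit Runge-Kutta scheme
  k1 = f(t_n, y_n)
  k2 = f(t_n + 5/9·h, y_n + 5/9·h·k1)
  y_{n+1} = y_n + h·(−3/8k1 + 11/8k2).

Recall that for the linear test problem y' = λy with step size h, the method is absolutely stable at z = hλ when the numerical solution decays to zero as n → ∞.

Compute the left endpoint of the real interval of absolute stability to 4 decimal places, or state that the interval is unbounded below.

left endpoint -1.3091.

With y'=λy (z=hλ):
  k1=λy_n ⇒ h·k1=z·y_n;  k2=λ(1+5/9z)y_n ⇒ h·k2=z(1+5/9z)y_n
  y_{n+1}/y_n = 1 − 3/8z + 11/8z(1+5/9z) = 1 + z + 55/72z²
  ⇒ R(z) = 1 + z + 55/72z².

Solve |R(x)|<1 on ℝ⁻.
x=-0.45: |R|=0.7047
R=1: x+55/72x²=0 ⇒ x=−72/55=-1.3091; min R=1−1/(4·55/72)=0.6727>−1
Confirm numerically:
  x=-1.211: |R|=0.90926 <1
  x=-1.209: |R|=0.90756 <1
  x=-1.067: |R|=0.80268 <1
  x=-0.772: |R|=0.68327 <1
  x=-1.784: |R|=1.64720 >1
  x=-1.549: |R|=1.28388 >1
So |R|<1 on (-1.3091, 0).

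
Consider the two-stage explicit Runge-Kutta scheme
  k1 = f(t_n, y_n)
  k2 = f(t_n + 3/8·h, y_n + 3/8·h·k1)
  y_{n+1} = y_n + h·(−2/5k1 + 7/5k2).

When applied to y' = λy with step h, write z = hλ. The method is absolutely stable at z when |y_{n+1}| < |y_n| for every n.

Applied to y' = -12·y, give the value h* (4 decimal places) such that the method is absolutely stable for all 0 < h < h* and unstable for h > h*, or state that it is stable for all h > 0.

Test eqn y'=λy, z=hλ:
  k1=λy_n ⇒ h·k1=z·y_n;  k2=λ(1+3/8z)y_n ⇒ h·k2=z(1+3/8z)y_n
  y_{n+1}/y_n = 1 − 2/5z + 7/5z(1+3/8z) = 1 + z + 21/40z²
  Hence R(z) = 1 + z + 21/40z².

Find x<0 with |R(x)|<1.
x=-1.02: |R|=0.5262
R=1: x+21/40x²=0 ⇒ x=−40/21=-1.9048; min R=1−1/(4·21/40)=0.5238>−1
Confirm numerically:
  x=-1.568: |R|=0.72278 <1
  x=-1.414: |R|=0.63568 <1
  x=-1.148: |R|=0.54390 <1
  x=-0.868: |R|=0.52755 <1
  x=-2.368: |R|=1.57590 >1
  x=-2.243: |R|=1.39830 >1
  x=-2.027: |R|=1.13008 >1
So |R|<1 on (-1.9048, 0).

(-1.9048,0); λ=-12 ⇒ h* = (40/21)/12 = 0.1587.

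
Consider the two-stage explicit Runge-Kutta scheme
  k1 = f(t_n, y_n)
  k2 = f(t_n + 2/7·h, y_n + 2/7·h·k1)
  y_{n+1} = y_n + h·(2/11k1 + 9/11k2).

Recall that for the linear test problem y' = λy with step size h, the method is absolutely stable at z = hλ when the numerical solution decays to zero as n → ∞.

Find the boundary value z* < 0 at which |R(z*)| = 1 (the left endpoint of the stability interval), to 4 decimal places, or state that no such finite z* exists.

Set f=λy, z=hλ:
  k1=λy_n ⇒ h·k1=z·y_n;  k2=λ(1+2/7z)y_n ⇒ h·k2=z(1+2/7z)y_n
  y_{n+1}/y_n = 1 + 2/11z + 9/11z(1+2/7z) = 1 + z + 18/77z²
  so R(z) = 1 + z + 18/77z².

Boundary: |R(x)|=1, x<0.
x=-0.33: |R|=0.6955
R=1: x+18/77x²=0 ⇒ x=−77/18=-4.2778; min R=1−1/(4·18/77)=-0.0694>−1
Confirm numerically:
  x=-4.015: |R|=0.75336 <1
  x=-3.700: |R|=0.50026 <1
  x=-3.466: |R|=0.34227 <1
  x=-4.805: |R|=1.59220 >1
  x=-4.647: |R|=1.40109 >1
So |R|<1 on (-4.2778, 0).

left endpoint -4.2778.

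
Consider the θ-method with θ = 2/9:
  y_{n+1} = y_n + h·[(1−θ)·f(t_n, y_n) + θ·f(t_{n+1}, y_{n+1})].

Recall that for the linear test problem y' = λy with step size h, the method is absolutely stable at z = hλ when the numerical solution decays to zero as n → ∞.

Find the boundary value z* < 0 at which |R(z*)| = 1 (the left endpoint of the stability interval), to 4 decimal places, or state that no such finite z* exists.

left endpoint -3.6000.

With y'=λy (z=hλ):
  y_{n+1} = y_n + z·[7/9·y_n + 2/9·y_{n+1}] ⇒ (1 − 2/9z)y_{n+1} = (1 + 7/9z)y_n
  so R(z) = (1 + 7/9z)/(1 − 2/9z).

Solve |R(x)|<1 on ℝ⁻.
x=-1.27: |R|=0.0095
R=−1: 1+7/9x = −1+2/9x ⇒ -5/9x=2 ⇒ x=2/(-5/9)=-3.6000
Confirm numerically:
  x=-3.515: |R|=0.97349 <1
  x=-2.177: |R|=0.46720 <1
  x=-1.518: |R|=0.13509 <1
  x=-4.075: |R|=1.13848 >1
  x=-3.836: |R|=1.07078 >1
  x=-3.658: |R|=1.01777 >1
So |R|<1 on (-3.6000, 0).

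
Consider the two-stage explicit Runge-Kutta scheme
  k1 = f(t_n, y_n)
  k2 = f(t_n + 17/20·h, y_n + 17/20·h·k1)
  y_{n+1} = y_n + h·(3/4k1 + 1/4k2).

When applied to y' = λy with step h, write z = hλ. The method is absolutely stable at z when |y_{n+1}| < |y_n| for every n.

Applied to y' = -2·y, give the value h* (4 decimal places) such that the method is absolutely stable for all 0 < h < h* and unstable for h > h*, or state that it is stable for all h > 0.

(-4.7059,0); λ=-2 ⇒ h* = (80/17)/2 = 2.3529.

With y'=λy (z=hλ):
  k1=λy_n ⇒ h·k1=z·y_n;  k2=λ(1+17/20z)y_n ⇒ h·k2=z(1+17/20z)y_n
  y_{n+1}/y_n = 1 + 3/4z + 1/4z(1+17/20z) = 1 + z + 17/80z²
  so R(z) = 1 + z + 17/80z².

Boundary: |R(x)|=1, x<0.
x=-0.86: |R|=0.2972
R=1: x+17/80x²=0 ⇒ x=−80/17=-4.7059; min R=1−1/(4·17/80)=-0.1765>−1
Confirm numerically:
  x=-4.591: |R|=0.88792 <1
  x=-4.581: |R|=0.87843 <1
  x=-3.239: |R|=0.00964 <1
  x=-2.792: |R|=0.13551 <1
  x=-5.190: |R|=1.53392 >1
  x=-4.741: |R|=1.03538 >1
  x=-4.733: |R|=1.02727 >1
So |R|<1 on (-4.7059, 0).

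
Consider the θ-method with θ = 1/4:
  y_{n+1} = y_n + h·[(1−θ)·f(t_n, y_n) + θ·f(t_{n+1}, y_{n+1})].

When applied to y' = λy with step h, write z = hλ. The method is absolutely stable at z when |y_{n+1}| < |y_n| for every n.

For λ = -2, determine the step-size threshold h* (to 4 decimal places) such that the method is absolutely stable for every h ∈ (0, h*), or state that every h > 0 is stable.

On y'=λy, z=hλ:
  y_{n+1} = y_n + z·[3/4·y_n + 1/4·y_{n+1}] ⇒ (1 − 1/4z)y_{n+1} = (1 + 3/4z)y_n
  so R(z) = (1 + 3/4z)/(1 − 1/4z).

Solve |R(x)|<1 on ℝ⁻.
x=-1.18: |R|=0.0888
R=−1: 1+3/4x = −1+1/4x ⇒ -1/2x=2 ⇒ x=2/(-1/2)=-4.0000
Confirm numerically:
  x=-2.998: |R|=0.71363 <1
  x=-2.040: |R|=0.35099 <1
  x=-1.635: |R|=0.16060 <1
  x=-4.533: |R|=1.12493 >1
  x=-4.477: |R|=1.11254 >1
  x=-4.171: |R|=1.04186 >1
Interval (-4.0000, 0).

(-4.0000,0); λ=-2 ⇒ h* = (4)/2 = 2.0000.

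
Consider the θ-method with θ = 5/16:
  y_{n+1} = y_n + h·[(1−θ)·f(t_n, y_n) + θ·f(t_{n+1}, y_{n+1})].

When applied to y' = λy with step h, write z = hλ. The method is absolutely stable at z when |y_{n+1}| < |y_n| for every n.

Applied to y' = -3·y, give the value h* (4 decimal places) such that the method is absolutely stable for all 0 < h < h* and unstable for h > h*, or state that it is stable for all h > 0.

On y'=λy, z=hλ:
  y_{n+1} = y_n + z·[11/16·y_n + 5/16·y_{n+1}] ⇒ (1 − 5/16z)y_{n+1} = (1 + 11/16z)y_n
  R(z) = (1 + 11/16z)/(1 − 5/16z).

Find x<0 with |R(x)|<1.
x=-1.28: |R|=0.0857
R=−1: 1+11/16x = −1+5/16x ⇒ -3/8x=2 ⇒ x=2/(-3/8)=-5.3333
Confirm numerically:
  x=-3.178: |R|=0.59448 <1
  x=-3.111: |R|=0.57744 <1
  x=-2.279: |R|=0.33105 <1
  x=-5.649: |R|=1.04281 >1
  x=-5.373: |R|=1.00555 >1
Interval (-5.3333, 0).

(-5.3333,0); λ=-3 ⇒ h* = (16/3)/3 = 1.7778.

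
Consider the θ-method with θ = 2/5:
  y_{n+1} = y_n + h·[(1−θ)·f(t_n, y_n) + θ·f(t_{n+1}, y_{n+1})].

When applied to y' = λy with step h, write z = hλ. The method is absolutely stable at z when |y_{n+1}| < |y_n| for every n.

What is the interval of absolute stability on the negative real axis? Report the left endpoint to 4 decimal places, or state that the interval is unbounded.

On y'=λy, z=hλ:
  y_{n+1} = y_n + z·[3/5·y_n + 2/5·y_{n+1}] ⇒ (1 − 2/5z)y_{n+1} = (1 + 3/5z)y_n
  ⇒ R(z) = (1 + 3/5z)/(1 − 2/5z).

Solve |R(x)|<1 on ℝ⁻.
x=-1.66: |R|=0.0024
R=−1: 1+3/5x = −1+2/5x ⇒ -1/5x=2 ⇒ x=2/(-1/5)=-10.0000
Confirm numerically:
  x=-9.000: |R|=0.95652 <1
  x=-6.419: |R|=0.79925 <1
  x=-5.241: |R|=0.69261 <1
  x=-4.028: |R|=0.54259 <1
  x=-10.154: |R|=1.00609 >1
  x=-10.135: |R|=1.00534 >1
  x=-10.106: |R|=1.00420 >1
Stable set (-10.0000, 0).

(-10.0000, 0).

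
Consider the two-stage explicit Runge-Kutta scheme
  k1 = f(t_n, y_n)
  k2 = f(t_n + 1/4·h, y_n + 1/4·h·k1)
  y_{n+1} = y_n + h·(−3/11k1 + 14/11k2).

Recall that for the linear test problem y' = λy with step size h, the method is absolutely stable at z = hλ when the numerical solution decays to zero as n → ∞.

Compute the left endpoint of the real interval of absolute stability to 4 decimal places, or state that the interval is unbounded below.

z* = -3.1429.

On y'=λy, z=hλ:
  k1=λy_n ⇒ h·k1=z·y_n;  k2=λ(1+1/4z)y_n ⇒ h·k2=z(1+1/4z)y_n
  y_{n+1}/y_n = 1 − 3/11z + 14/11z(1+1/4z) = 1 + z + 7/22z²
  so R(z) = 1 + z + 7/22z².

Find x<0 with |R(x)|<1.
x=-0.89: |R|=0.3620
R=1: x+7/22x²=0 ⇒ x=−22/7=-3.1429; min R=1−1/(4·7/22)=0.2143>−1
Confirm numerically:
  x=-2.163: |R|=0.32564 <1
  x=-2.029: |R|=0.28090 <1
  x=-1.583: |R|=0.21433 <1
  x=-3.639: |R|=1.57447 >1
  x=-3.425: |R|=1.30747 >1
So |R|<1 on (-3.1429, 0).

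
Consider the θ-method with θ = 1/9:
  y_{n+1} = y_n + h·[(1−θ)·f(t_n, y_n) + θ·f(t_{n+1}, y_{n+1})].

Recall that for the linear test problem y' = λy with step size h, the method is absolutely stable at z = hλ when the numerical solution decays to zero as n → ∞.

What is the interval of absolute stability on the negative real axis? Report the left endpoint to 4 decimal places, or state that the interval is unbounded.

(-2.5714, 0).

Set f=λy, z=hλ:
  y_{n+1} = y_n + z·[8/9·y_n + 1/9·y_{n+1}] ⇒ (1 − 1/9z)y_{n+1} = (1 + 8/9z)y_n
  so R(z) = (1 + 8/9z)/(1 − 1/9z).

Find x<0 with |R(x)|<1.
x=-1.37: |R|=0.1890
R=−1: 1+8/9x = −1+1/9x ⇒ -7/9x=2 ⇒ x=2/(-7/9)=-2.5714
Confirm numerically:
  x=-2.089: |R|=0.69546 <1
  x=-1.583: |R|=0.34622 <1
  x=-1.500: |R|=0.28571 <1
  x=-1.303: |R|=0.13821 <1
  x=-3.153: |R|=1.33498 >1
  x=-2.953: |R|=1.22346 >1
Interval (-2.5714, 0).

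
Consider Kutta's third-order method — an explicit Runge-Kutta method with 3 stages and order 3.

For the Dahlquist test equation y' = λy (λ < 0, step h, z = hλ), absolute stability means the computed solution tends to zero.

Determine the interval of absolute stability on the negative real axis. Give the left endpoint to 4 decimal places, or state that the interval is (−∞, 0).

With y'=λy (z=hλ):
  order 3, 3-stage ⇒ R(z)=1+z+z^2/2+z^3/6
  (e.g. R(-1.26)=0.20040, |R|=0.20040)

Need |R(x)|<1, x<0.
x=-1.26: |R|=0.2004
|R(-2.15)|=0.4951 |R(-2.11)|=0.4496 |R(-1.98)|=0.3135
Bisect:
  x_lo=-3.1963 |R|=2.5306  x_hi=-0.2024 |R|=0.8167
  mid=-1.69937 |R|=0.07337 →hi
  mid=-2.44784 |R|=0.89642 →hi
  mid=-2.82207 |R|=1.58590 →lo
  mid=-2.63496 |R|=1.21254 →lo
  mid=-2.54140 |R|=1.04774 →lo
  mid=-2.49462 |R|=0.97045 →hi
  mid=-2.51801 |R|=1.00868 →lo
  mid=-2.50631 |R|=0.98946 →hi
  ...
  [-2.51289,-2.51271] ⇒ x*=-2.5127
So |R|<1 on (-2.5127, 0).

z∈(-2.5127,0).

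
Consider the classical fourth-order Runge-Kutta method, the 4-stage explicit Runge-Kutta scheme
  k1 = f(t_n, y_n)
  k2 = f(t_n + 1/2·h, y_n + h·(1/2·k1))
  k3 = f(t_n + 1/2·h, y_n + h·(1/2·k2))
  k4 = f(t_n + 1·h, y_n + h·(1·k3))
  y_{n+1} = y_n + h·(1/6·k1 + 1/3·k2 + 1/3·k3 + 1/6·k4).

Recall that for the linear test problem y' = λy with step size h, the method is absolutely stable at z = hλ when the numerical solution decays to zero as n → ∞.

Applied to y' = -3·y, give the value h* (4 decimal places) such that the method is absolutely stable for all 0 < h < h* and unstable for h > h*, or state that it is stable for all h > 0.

(-2.7853,0); λ=-3 ⇒ h* = 0.9284.

Set f=λy, z=hλ:
  order 4, 4-stage ⇒ R(z)=1+z+z^2/2+z^3/6+z^4/24
  (e.g. R(-1.01)=0.37169, |R|=0.37169)

Solve |R(x)|<1 on ℝ⁻.
x=-1.01: |R|=0.3717
|R(-2.64)|=0.8021 |R(-1.91)|=0.3073 |R(-1.62)|=0.2706
Bisect:
  x_lo=-3.6370 |R|=3.2494  x_hi=-0.1734 |R|=0.8408
  mid=-1.90521 |R|=0.30609 →hi
  mid=-2.77113 |R|=0.97885 →hi
  mid=-3.20408 |R|=1.83813 →lo
  mid=-2.98760 |R|=1.35040 →lo
  mid=-2.87936 |R|=1.15134 →lo
  mid=-2.82524 |R|=1.06192 →lo
  mid=-2.79819 |R|=1.01961 →lo
  mid=-2.78466 |R|=0.99904 →hi
  ...
  [-2.78550,-2.78529] ⇒ x*=-2.7853
So |R|<1 on (-2.7853, 0).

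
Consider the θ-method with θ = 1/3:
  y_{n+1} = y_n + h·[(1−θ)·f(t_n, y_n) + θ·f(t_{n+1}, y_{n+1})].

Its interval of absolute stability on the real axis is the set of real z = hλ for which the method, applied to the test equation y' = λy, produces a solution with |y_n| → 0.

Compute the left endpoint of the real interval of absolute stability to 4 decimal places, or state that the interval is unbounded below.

left endpoint -6.0000.

Set f=λy, z=hλ:
  y_{n+1} = y_n + z·[2/3·y_n + 1/3·y_{n+1}] ⇒ (1 − 1/3z)y_{n+1} = (1 + 2/3z)y_n
  so R(z) = (1 + 2/3z)/(1 − 1/3z).

Solve |R(x)|<1 on ℝ⁻.
x=-1.41: |R|=0.0408
R=−1: 1+2/3x = −1+1/3x ⇒ -1/3x=2 ⇒ x=2/(-1/3)=-6.0000
Confirm numerically:
  x=-4.287: |R|=0.76492 <1
  x=-3.850: |R|=0.68613 <1
  x=-2.470: |R|=0.35466 <1
  x=-6.578: |R|=1.06035 >1
  x=-6.520: |R|=1.05462 >1
  x=-6.212: |R|=1.02301 >1
So |R|<1 on (-6.0000, 0).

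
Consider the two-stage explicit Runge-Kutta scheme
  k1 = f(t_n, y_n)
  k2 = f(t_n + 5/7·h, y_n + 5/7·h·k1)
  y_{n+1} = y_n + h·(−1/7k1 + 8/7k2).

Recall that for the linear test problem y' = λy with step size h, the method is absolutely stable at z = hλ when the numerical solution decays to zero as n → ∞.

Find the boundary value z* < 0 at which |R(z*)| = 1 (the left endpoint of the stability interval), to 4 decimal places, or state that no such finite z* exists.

On y'=λy, z=hλ:
  k1=λy_n ⇒ h·k1=z·y_n;  k2=λ(1+5/7z)y_n ⇒ h·k2=z(1+5/7z)y_n
  y_{n+1}/y_n = 1 − 1/7z + 8/7z(1+5/7z) = 1 + z + 40/49z²
  ⇒ R(z) = 1 + z + 40/49z².

Need |R(x)|<1, x<0.
x=-0.38: |R|=0.7379
R=1: x+40/49x²=0 ⇒ x=−49/40=-1.2250; min R=1−1/(4·40/49)=0.6937>−1
Confirm numerically:
  x=-1.050: |R|=0.85000 <1
  x=-0.964: |R|=0.79461 <1
  x=-0.827: |R|=0.73131 <1
  x=-0.816: |R|=0.72756 <1
  x=-1.505: |R|=1.34400 >1
  x=-1.316: |R|=1.09776 >1
So |R|<1 on (-1.2250, 0).

left endpoint -1.2250.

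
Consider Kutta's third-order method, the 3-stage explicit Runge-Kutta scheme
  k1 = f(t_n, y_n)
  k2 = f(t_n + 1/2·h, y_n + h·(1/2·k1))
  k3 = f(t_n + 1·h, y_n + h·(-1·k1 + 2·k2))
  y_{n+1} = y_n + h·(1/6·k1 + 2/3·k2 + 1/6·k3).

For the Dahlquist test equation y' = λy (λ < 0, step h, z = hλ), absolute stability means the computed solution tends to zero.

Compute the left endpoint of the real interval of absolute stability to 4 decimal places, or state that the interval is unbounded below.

left endpoint -2.5127.

Set f=λy, z=hλ:
  order 3, 3-stage ⇒ R(z)=1+z+z^2/2+z^3/6
  (e.g. R(-0.84)=0.41402, |R|=0.41402)

Solve |R(x)|<1 on ℝ⁻.
x=-0.84: |R|=0.4140
|R(-2.56)|=1.0794 |R(-2.55)|=1.0623 |R(-0.55)|=0.5735
Bisect:
  x_lo=-2.9009 |R|=1.7618  x_hi=-0.3883 |R|=0.6773
  mid=-1.64459 |R|=0.03360 →hi
  mid=-2.27273 |R|=0.64663 →hi
  mid=-2.58680 |R|=1.12597 →lo
  mid=-2.42976 |R|=0.86867 →hi
  mid=-2.50828 |R|=0.99267 →hi
  mid=-2.54754 |R|=1.05813 →lo
  mid=-2.52791 |R|=1.02510 →lo
  mid=-2.51809 |R|=1.00881 →lo
  mid=-2.51319 |R|=1.00072 →lo
  ...
  [-2.51288,-2.51273] ⇒ x*=-2.5127
Interval (-2.5127, 0).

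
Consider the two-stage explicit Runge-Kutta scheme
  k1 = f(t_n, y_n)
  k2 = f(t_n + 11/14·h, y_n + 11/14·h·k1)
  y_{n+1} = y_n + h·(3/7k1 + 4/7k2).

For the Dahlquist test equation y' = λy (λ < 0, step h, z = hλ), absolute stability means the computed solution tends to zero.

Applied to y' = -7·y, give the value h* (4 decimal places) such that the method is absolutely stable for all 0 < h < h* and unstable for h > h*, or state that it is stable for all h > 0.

On y'=λy, z=hλ:
  k1=λy_n ⇒ h·k1=z·y_n;  k2=λ(1+11/14z)y_n ⇒ h·k2=z(1+11/14z)y_n
  y_{n+1}/y_n = 1 + 3/7z + 4/7z(1+11/14z) = 1 + z + 22/49z²
  R(z) = 1 + z + 22/49z².

Find x<0 with |R(x)|<1.
x=-1.65: |R|=0.5723
R=1: x+22/49x²=0 ⇒ x=−49/22=-2.2273; min R=1−1/(4·22/49)=0.4432>−1
Confirm numerically:
  x=-1.497: |R|=0.50917 <1
  x=-1.448: |R|=0.49338 <1
  x=-1.444: |R|=0.49218 <1
  x=-2.690: |R|=1.55886 >1
  x=-2.604: |R|=1.44045 >1
  x=-2.286: |R|=1.06028 >1
Interval (-2.2273, 0).

(-2.2273,0); λ=-7 ⇒ h* = (49/22)/7 = 0.3182.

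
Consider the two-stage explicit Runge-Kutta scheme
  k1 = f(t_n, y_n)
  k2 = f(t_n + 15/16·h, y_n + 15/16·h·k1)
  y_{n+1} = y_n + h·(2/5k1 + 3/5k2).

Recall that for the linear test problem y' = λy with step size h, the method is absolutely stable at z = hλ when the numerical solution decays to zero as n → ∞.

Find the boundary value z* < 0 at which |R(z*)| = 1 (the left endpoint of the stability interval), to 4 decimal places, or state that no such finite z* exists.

Set f=λy, z=hλ:
  k1=λy_n ⇒ h·k1=z·y_n;  k2=λ(1+15/16z)y_n ⇒ h·k2=z(1+15/16z)y_n
  y_{n+1}/y_n = 1 + 2/5z + 3/5z(1+15/16z) = 1 + z + 9/16z²
  R(z) = 1 + z + 9/16z².

Need |R(x)|<1, x<0.
x=-0.47: |R|=0.6543
R=1: x+9/16x²=0 ⇒ x=−16/9=-1.7778; min R=1−1/(4·9/16)=0.5556>−1
Confirm numerically:
  x=-1.525: |R|=0.78316 <1
  x=-1.430: |R|=0.72026 <1
  x=-1.199: |R|=0.60965 <1
  x=-1.041: |R|=0.56857 <1
  x=-2.176: |R|=1.48742 >1
  x=-2.128: |R|=1.41922 >1
  x=-1.944: |R|=1.18176 >1
So |R|<1 on (-1.7778, 0).

z* = -1.7778.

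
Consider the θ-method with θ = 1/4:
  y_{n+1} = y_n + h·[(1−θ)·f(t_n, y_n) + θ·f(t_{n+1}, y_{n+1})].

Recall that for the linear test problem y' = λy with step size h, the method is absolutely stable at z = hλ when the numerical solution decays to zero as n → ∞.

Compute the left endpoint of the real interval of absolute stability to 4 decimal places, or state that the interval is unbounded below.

With y'=λy (z=hλ):
  y_{n+1} = y_n + z·[3/4·y_n + 1/4·y_{n+1}] ⇒ (1 − 1/4z)y_{n+1} = (1 + 3/4z)y_n
  ⇒ R(z) = (1 + 3/4z)/(1 − 1/4z).

Solve |R(x)|<1 on ℝ⁻.
x=-0.75: |R|=0.3684
R=−1: 1+3/4x = −1+1/4x ⇒ -1/2x=2 ⇒ x=2/(-1/2)=-4.0000
Confirm numerically:
  x=-3.702: |R|=0.92262 <1
  x=-2.809: |R|=0.65017 <1
  x=-2.746: |R|=0.62822 <1
  x=-4.212: |R|=1.05163 >1
  x=-4.210: |R|=1.05116 >1
So |R|<1 on (-4.0000, 0).

left endpoint -4.0000.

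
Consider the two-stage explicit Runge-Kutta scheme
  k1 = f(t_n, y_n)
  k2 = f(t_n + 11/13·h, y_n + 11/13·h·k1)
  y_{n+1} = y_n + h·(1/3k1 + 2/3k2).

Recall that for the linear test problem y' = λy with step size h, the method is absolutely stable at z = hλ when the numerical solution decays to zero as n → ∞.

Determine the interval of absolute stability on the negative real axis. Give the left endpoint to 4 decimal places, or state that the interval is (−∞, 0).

With y'=λy (z=hλ):
  k1=λy_n ⇒ h·k1=z·y_n;  k2=λ(1+11/13z)y_n ⇒ h·k2=z(1+11/13z)y_n
  y_{n+1}/y_n = 1 + 1/3z + 2/3z(1+11/13z) = 1 + z + 22/39z²
  ⇒ R(z) = 1 + z + 22/39z².

Solve |R(x)|<1 on ℝ⁻.
x=-0.42: |R|=0.6795
R=1: x+22/39x²=0 ⇒ x=−39/22=-1.7727; min R=1−1/(4·22/39)=0.5568>−1
Confirm numerically:
  x=-1.378: |R|=0.69317 <1
  x=-1.160: |R|=0.59906 <1
  x=-0.926: |R|=0.55770 <1
  x=-2.329: |R|=1.73083 >1
  x=-1.854: |R|=1.08500 >1
  x=-1.826: |R|=1.05487 >1
So |R|<1 on (-1.7727, 0).

(-1.7727, 0).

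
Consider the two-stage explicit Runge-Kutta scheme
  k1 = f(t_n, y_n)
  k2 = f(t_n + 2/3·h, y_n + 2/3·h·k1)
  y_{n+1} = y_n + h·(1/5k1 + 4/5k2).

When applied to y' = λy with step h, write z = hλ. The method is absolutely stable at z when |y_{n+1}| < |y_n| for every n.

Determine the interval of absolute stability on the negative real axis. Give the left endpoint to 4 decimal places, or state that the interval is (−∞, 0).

(-1.8750, 0).

Set f=λy, z=hλ:
  k1=λy_n ⇒ h·k1=z·y_n;  k2=λ(1+2/3z)y_n ⇒ h·k2=z(1+2/3z)y_n
  y_{n+1}/y_n = 1 + 1/5z + 4/5z(1+2/3z) = 1 + z + 8/15z²
  so R(z) = 1 + z + 8/15z².

Need |R(x)|<1, x<0.
x=-1.68: |R|=0.8253
R=1: x+8/15x²=0 ⇒ x=−15/8=-1.8750; min R=1−1/(4·8/15)=0.5312>−1
Confirm numerically:
  x=-1.348: |R|=0.62112 <1
  x=-1.325: |R|=0.61133 <1
  x=-1.057: |R|=0.53887 <1
  x=-2.341: |R|=1.58182 >1
  x=-2.198: |R|=1.37864 >1
  x=-1.958: |R|=1.08667 >1
So |R|<1 on (-1.8750, 0).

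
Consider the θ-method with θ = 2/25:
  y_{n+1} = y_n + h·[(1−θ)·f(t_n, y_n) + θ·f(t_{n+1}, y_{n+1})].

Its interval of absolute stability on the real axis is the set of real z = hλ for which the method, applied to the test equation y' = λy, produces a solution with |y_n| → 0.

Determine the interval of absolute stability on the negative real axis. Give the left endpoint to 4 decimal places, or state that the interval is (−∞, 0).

(-2.3810, 0).

On y'=λy, z=hλ:
  y_{n+1} = y_n + z·[23/25·y_n + 2/25·y_{n+1}] ⇒ (1 − 2/25z)y_{n+1} = (1 + 23/25z)y_n
  R(z) = (1 + 23/25z)/(1 − 2/25z).

Solve |R(x)|<1 on ℝ⁻.
x=-1.24: |R|=0.1281
R=−1: 1+23/25x = −1+2/25x ⇒ -21/25x=2 ⇒ x=2/(-21/25)=-2.3810
Confirm numerically:
  x=-2.177: |R|=0.85409 <1
  x=-1.141: |R|=0.04556 <1
  x=-1.055: |R|=0.02711 <1
  x=-2.914: |R|=1.36311 >1
  x=-2.587: |R|=1.14340 >1
Stable set (-2.3810, 0).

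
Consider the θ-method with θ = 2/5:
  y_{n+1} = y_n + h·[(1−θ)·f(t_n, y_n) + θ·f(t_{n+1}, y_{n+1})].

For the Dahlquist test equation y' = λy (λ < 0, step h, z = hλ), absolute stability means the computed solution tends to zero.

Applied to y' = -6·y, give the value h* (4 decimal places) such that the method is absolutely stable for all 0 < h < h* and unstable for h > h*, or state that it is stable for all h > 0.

(-10.0000,0); λ=-6 ⇒ h* = (10)/6 = 1.6667.

Set f=λy, z=hλ:
  y_{n+1} = y_n + z·[3/5·y_n + 2/5·y_{n+1}] ⇒ (1 − 2/5z)y_{n+1} = (1 + 3/5z)y_n
  R(z) = (1 + 3/5z)/(1 − 2/5z).

Need |R(x)|<1, x<0.
x=-1.02: |R|=0.2756
R=−1: 1+3/5x = −1+2/5x ⇒ -1/5x=2 ⇒ x=2/(-1/5)=-10.0000
Confirm numerically:
  x=-9.563: |R|=0.98189 <1
  x=-9.520: |R|=0.98003 <1
  x=-6.984: |R|=0.84100 <1
  x=-10.594: |R|=1.02268 >1
  x=-10.419: |R|=1.01622 >1
  x=-10.307: |R|=1.01199 >1
So |R|<1 on (-10.0000, 0).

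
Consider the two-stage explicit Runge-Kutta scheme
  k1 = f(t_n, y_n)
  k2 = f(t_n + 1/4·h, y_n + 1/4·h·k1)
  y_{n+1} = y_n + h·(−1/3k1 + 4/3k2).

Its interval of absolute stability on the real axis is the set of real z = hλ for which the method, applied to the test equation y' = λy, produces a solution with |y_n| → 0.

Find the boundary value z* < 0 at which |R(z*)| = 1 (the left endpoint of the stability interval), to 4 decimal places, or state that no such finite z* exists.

Set f=λy, z=hλ:
  k1=λy_n ⇒ h·k1=z·y_n;  k2=λ(1+1/4z)y_n ⇒ h·k2=z(1+1/4z)y_n
  y_{n+1}/y_n = 1 − 1/3z + 4/3z(1+1/4z) = 1 + z + 1/3z²
  R(z) = 1 + z + 1/3z².

Boundary: |R(x)|=1, x<0.
x=-1.71: |R|=0.2647
R=1: x+1/3x²=0 ⇒ x=−3=-3.0000; min R=1−1/(4·1/3)=0.2500>−1
Confirm numerically:
  x=-2.394: |R|=0.51641 <1
  x=-1.730: |R|=0.26763 <1
  x=-1.702: |R|=0.26360 <1
  x=-3.258: |R|=1.28019 >1
  x=-3.141: |R|=1.14763 >1
  x=-3.140: |R|=1.14653 >1
Interval (-3.0000, 0).

z* = -3.0000.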